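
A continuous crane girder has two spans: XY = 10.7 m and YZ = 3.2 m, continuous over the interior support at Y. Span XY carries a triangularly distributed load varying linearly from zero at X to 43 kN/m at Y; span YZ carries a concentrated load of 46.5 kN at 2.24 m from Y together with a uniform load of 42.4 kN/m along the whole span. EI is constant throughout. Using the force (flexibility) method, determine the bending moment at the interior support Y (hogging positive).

Take M_Y as the redundant. Released structure: two simple spans XY and YZ with a hinge at Y.
Discontinuity in slope at Y on the released structure — sum the simple-span end rotations:
  span XY: triangular load, peak 43: w₀L³/(45EI) = 1171/EI
  span YZ: point load 46.5 at a = 2.24: Pab(L + b)/(6LEI) = 21.67/EI
  span YZ: UDL 42.4: wL³/(24EI) = 57.89/EI
  relative rotation θ_0 = (1171 + 79.56)/EI = 1250/EI
A unit hogging moment at Y produces rotation L₁/(3EI) + L₂/(3EI) = 4.633/EI.
Slope continuity at Y: θ_0 = M_Y·4.633/EI, so M_Y = 1250/4.633 = 269.8 kN·m (hogging).

M_Y = 269.8 kN·m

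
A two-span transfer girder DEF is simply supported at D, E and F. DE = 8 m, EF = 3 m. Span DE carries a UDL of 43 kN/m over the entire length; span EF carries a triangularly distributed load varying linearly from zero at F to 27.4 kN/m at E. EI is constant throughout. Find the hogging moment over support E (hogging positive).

M_E = 254.7 kN·m

Insert a hinge at E; M_E is the redundant, and each span becomes simply supported.
Rotations at E on the released spans (each span's end-slope, ×1/EI):
  span DE: UDL 43: wL³/(24EI) = 917.3/EI
  span EF: triangular load, peak 27.4: w₀L³/(45EI) = 16.44/EI
  relative rotation θ_0 = (917.3 + 16.44)/EI = 933.8/EI
A unit hogging moment at E produces rotation L₁/(3EI) + L₂/(3EI) = 3.667/EI.
Slope continuity at E: θ_0 = M_E·3.667/EI, so M_E = 933.8/3.667 = 254.7 kN·m (hogging).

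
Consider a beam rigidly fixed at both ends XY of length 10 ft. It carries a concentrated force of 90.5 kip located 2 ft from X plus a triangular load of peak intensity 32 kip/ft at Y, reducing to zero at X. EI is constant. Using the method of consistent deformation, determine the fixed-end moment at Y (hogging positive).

M_Y = 189 kip·ft

Take the two fixed-end moments M_X, M_Y as redundants; the released structure is the simple span XY.
On the primary (simply-supported) span, the end slopes from the loading are:
  at X: point load 90.5 at a = 2: Pab(L + b)/(6LEI) = 434.4/EI
  at Y: point load 90.5 at a = 2: Pab(L + a)/(6LEI) = 289.6/EI
  at X: triangular load, peak 32: 7w₀L³/(360EI) = 622.2/EI
  at Y: triangular load, peak 32: w₀L³/(45EI) = 711.1/EI
  θ_X0 = 1057/EI,  θ_Y0 = 1001/EI
Flexibility coefficients: a unit moment at one end gives L/(3EI) there and L/(6EI) at the far end, so f₁₁ = f₂₂ = 3.333/EI and f₁₂ = f₂₁ = 1.667/EI.
Compatibility — zero rotation at each built-in end:
  3.333 M_X + 1.667 M_Y = 1057
  1.667 M_X + 3.333 M_Y = 1001
Solving the pair gives M_X = 222.5 kip·ft and M_Y = 189 kip·ft (hogging).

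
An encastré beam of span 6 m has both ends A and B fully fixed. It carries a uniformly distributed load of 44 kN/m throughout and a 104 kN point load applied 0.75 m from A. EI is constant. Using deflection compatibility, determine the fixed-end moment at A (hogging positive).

M_A = 191.7 kN·m

Take the two fixed-end moments M_A, M_B as redundants; the released structure is the simple span AB.
On the primary (simply-supported) span, the end slopes from the loading are:
  at A: UDL 44: wL³/(24EI) = 396/EI
  at B: UDL 44: wL³/(24EI) = 396/EI
  at A: point load 104 at a = 0.75: Pab(L + b)/(6LEI) = 128/EI
  at B: point load 104 at a = 0.75: Pab(L + a)/(6LEI) = 76.78/EI
  θ_A0 = 524/EI,  θ_B0 = 472.8/EI
Flexibility coefficients: a unit moment at one end gives L/(3EI) there and L/(6EI) at the far end, so f₁₁ = f₂₂ = 2/EI and f₁₂ = f₂₁ = 1/EI.
Compatibility — zero rotation at each built-in end:
  2 M_A + 1 M_B = 524
  1 M_A + 2 M_B = 472.8
Solving the pair gives M_A = 191.7 kN·m and M_B = 140.5 kN·m (hogging).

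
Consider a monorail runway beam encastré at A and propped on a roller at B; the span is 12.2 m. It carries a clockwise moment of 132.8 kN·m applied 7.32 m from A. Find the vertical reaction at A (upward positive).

R_A = -13.72 kN

Choose R_B as the redundant. The primary structure is the cantilever fixed at A.
Free-end deflection of the primary structure under the applied loading (downward +):
  clockwise couple 132.8 at a = 7.32: M₀a(2L − a)/(2EI) = 8302/EI
Flexibility coefficient — unit upward force at B: δ_{BB} = L³/(3EI) = 605.3/EI.
The prop prevents deflection at B: R_B = δ_0/δ_{BB} = 8302/605.3 = 13.72 kN.
Vertical equilibrium: R_A = ΣP − R_B = 0 − 13.72 = -13.72 kN.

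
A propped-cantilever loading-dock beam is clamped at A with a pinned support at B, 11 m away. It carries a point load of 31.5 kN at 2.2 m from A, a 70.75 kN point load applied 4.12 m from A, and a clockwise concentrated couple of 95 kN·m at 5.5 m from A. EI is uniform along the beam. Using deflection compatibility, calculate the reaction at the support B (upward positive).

R_B = 24.51 kN

Remove the prop at B; the released (primary) structure is a cantilever built in at A.
Deflection at B on the released cantilever, summing each load's contribution:
  point load 31.5 at a = 2.2: Pa²(3L − a)/(6EI) = 782.6/EI
  point load 70.75 at a = 4.12: Pa²(3L − a)/(6EI) = 5781/EI
  clockwise couple 95 at a = 5.5: M₀a(2L − a)/(2EI) = 4311/EI
  δ_0 = 10874/EI
Tip deflection under a unit load at B: L³/(3EI) = 443.7/EI.
The prop prevents deflection at B: R_B = δ_0/δ_{BB} = 10874/443.7 = 24.51 kN.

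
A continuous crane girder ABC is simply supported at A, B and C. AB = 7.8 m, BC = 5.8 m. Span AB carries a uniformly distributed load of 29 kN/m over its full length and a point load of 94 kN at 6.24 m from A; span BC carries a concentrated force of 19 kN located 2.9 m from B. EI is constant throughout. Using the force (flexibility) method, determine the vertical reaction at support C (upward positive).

Release continuity at B by inserting a hinge; the redundant is the internal moment M_B. The primary structure is two simply-supported spans AB and BC.
Rotations at B on the released spans (each span's end-slope, ×1/EI):
  span AB: UDL 29: wL³/(24EI) = 573.4/EI
  span AB: point load 94 at a = 6.24: Pab(L + a)/(6LEI) = 274.5/EI
  span BC: point load 19 at a = 2.9: Pab(L + b)/(6LEI) = 39.95/EI
  relative rotation θ_0 = (847.9 + 39.95)/EI = 887.9/EI
A unit hogging moment at B produces rotation L₁/(3EI) + L₂/(3EI) = 4.533/EI.
Compatibility: M_B·(L₁+L₂)/(3EI) = θ_0, giving M_B = 195.9 kN·m (hogging).
Span BC, ΣM about C: R_B^{BC}·5.8 = 55.1 + 195.9, so R_B^{BC} = 43.27 kN and R_C = 19 − 43.27 = -24.27 kN.

R_C = -24.27 kN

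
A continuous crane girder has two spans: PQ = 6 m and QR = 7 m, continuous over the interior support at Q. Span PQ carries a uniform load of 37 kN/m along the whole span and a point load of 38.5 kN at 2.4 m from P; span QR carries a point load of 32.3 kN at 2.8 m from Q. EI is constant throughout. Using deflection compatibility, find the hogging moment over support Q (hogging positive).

M_Q = 118.1 kN·m

Insert a hinge at Q; M_Q is the redundant, and each span becomes simply supported.
Discontinuity in slope at Q on the released structure — sum the simple-span end rotations:
  span PQ: UDL 37: wL³/(24EI) = 333/EI
  span PQ: point load 38.5 at a = 2.4: Pab(L + a)/(6LEI) = 77.62/EI
  span QR: point load 32.3 at a = 2.8: Pab(L + b)/(6LEI) = 101.3/EI
  relative rotation θ_0 = (410.6 + 101.3)/EI = 511.9/EI
A unit hogging moment at Q produces rotation L₁/(3EI) + L₂/(3EI) = 4.333/EI.
Slope continuity at Q: θ_0 = M_Q·4.333/EI, so M_Q = 511.9/4.333 = 118.1 kN·m (hogging).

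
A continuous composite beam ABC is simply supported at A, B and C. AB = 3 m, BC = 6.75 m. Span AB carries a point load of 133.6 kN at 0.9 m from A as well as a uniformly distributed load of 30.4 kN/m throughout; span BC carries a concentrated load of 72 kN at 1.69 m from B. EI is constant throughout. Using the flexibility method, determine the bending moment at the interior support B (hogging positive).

Release continuity at B by inserting a hinge; the redundant is the internal moment M_B. The primary structure is two simply-supported spans AB and BC.
Rotations at B on the released spans (each span's end-slope, ×1/EI):
  span AB: point load 133.6 at a = 0.9: Pab(L + a)/(6LEI) = 54.71/EI
  span AB: UDL 30.4: wL³/(24EI) = 34.2/EI
  span BC: point load 72 at a = 1.69: Pab(L + b)/(6LEI) = 179.5/EI
  relative rotation θ_0 = (88.91 + 179.5)/EI = 268.5/EI
A unit hogging moment at B produces rotation L₁/(3EI) + L₂/(3EI) = 3.25/EI.
Compatibility: M_B·(L₁+L₂)/(3EI) = θ_0, giving M_B = 82.6 kN·m (hogging).

M_B = 82.6 kN·m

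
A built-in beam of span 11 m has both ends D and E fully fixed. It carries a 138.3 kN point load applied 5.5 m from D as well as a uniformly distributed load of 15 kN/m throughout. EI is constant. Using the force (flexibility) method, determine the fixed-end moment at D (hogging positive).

M_D = 341.4 kN·m

Release both end moments; the primary structure is a simply-supported span DE with redundants M_D and M_E.
End rotations of the released simple span under the applied load (×1/EI):
  at D: point load 138.3 at a = 5.5: Pab(L + b)/(6LEI) = 1046/EI
  at E: point load 138.3 at a = 5.5: Pab(L + a)/(6LEI) = 1046/EI
  at D: UDL 15: wL³/(24EI) = 831.9/EI
  at E: UDL 15: wL³/(24EI) = 831.9/EI
  θ_D0 = 1878/EI,  θ_E0 = 1878/EI
Flexibility coefficients: a unit moment at one end gives L/(3EI) there and L/(6EI) at the far end, so f₁₁ = f₂₂ = 3.667/EI and f₁₂ = f₂₁ = 1.833/EI.
Compatibility — zero rotation at each built-in end:
  3.667 M_D + 1.833 M_E = 1878
  1.833 M_D + 3.667 M_E = 1878
Solving the pair gives M_D = 341.4 kN·m and M_E = 341.4 kN·m (hogging).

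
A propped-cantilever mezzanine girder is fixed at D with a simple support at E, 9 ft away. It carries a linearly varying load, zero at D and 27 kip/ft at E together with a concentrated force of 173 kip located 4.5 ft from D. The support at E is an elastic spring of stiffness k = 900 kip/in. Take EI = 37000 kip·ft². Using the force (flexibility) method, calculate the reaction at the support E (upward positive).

R_E = 119.2 kip

Remove the prop at E; the released (primary) structure is a cantilever built in at D.
Free-end deflection of the primary structure under the applied loading (downward +):
  triangular load, peak 27 at the free end: 11w₀L⁴/(120EI) = 16238/EI
  point load 173 at a = 4.5: Pa²(3L − a)/(6EI) = 13137/EI
  δ_0 = 29376/EI
Tip deflection under a unit load at E: L³/(3EI) = 243/EI.
With EI = 37000 kip·ft²: δ_0 = 0.79394 ft and δ_{EE} = 0.006568 ft/kip.
Compatibility — the spring shortens by R_E/k under the reaction it provides: δ_0 − R_E·δ_{EE} = R_E/k. With 1/k = 1/(900×12) ft/kip = 0.000093 ft/kip, R_E = δ_0 / (δ_{EE} + 1/k) = 0.79394 / (0.006568 + 0.000093) = 119.2 kip.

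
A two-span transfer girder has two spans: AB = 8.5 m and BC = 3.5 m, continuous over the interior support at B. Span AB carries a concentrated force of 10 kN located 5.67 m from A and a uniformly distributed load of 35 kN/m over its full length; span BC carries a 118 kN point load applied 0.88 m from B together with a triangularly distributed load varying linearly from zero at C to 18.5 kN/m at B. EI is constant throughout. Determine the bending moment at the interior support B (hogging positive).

Take M_B as the redundant. Released structure: two simple spans AB and BC with a hinge at B.
End slopes at the hinge B, treating each span as simply supported:
  span AB: point load 10 at a = 5.67: Pab(L + a)/(6LEI) = 44.58/EI
  span AB: UDL 35: wL³/(24EI) = 895.6/EI
  span BC: point load 118 at a = 0.88: Pab(L + b)/(6LEI) = 79.29/EI
  span BC: triangular load, peak 18.5: w₀L³/(45EI) = 17.63/EI
  relative rotation θ_0 = (940.2 + 96.91)/EI = 1037/EI
A unit hogging moment at B produces rotation L₁/(3EI) + L₂/(3EI) = 4/EI.
Slope continuity at B: θ_0 = M_B·4/EI, so M_B = 1037/4 = 259.3 kN·m (hogging).

M_B = 259.3 kN·m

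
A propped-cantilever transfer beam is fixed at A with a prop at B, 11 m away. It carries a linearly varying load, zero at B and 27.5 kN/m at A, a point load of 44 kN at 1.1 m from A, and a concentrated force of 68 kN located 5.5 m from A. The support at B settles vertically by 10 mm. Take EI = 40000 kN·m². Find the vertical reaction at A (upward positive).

R_A = 212 kN

Release the roller at B. Primary structure: cantilever fixed at A.
Downward deflection at the released point B due to the loads:
  triangular load, peak 27.5 at the fixed end: w₀L⁴/(30EI) = 13421/EI
  point load 44 at a = 1.1: Pa²(3L − a)/(6EI) = 283.1/EI
  point load 68 at a = 5.5: Pa²(3L − a)/(6EI) = 9428/EI
  δ_0 = 23132/EI
Flexibility coefficient — unit upward force at B: δ_{BB} = L³/(3EI) = 443.7/EI.
With EI = 40000 kN·m²: δ_0 = 0.5783 m and δ_{BB} = 0.011092 m/kN.
Compatibility — the beam at B must follow the support down by 0.01 m: δ_0 − R_B·δ_{BB} = 0.01, so R_B = (0.5783 − 0.01)/0.011092 = 51.24 kN.
Vertical equilibrium: R_A = ΣP − R_B = 263.2 − 51.24 = 212 kN.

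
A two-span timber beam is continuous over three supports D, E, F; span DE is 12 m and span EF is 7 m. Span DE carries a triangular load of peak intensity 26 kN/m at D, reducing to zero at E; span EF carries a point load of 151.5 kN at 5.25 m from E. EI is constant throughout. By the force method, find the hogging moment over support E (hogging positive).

Take M_E as the redundant. Released structure: two simple spans DE and EF with a hinge at E.
Rotations at E on the released spans (each span's end-slope, ×1/EI):
  span DE: triangular load, peak 26: 7w₀L³/(360EI) = 873.6/EI
  span EF: point load 151.5 at a = 5.25: Pab(L + b)/(6LEI) = 290/EI
  relative rotation θ_0 = (873.6 + 290)/EI = 1164/EI
A unit hogging moment at E produces rotation L₁/(3EI) + L₂/(3EI) = 6.333/EI.
Compatibility: M_E·(L₁+L₂)/(3EI) = θ_0, giving M_E = 183.7 kN·m (hogging).

M_E = 183.7 kN·m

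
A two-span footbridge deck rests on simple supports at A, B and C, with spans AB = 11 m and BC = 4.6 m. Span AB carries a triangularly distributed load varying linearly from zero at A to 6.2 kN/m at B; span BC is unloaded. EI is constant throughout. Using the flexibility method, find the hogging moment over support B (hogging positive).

Take M_B as the redundant. Released structure: two simple spans AB and BC with a hinge at B.
End slopes at the hinge B, treating each span as simply supported:
  span AB: triangular load, peak 6.2: w₀L³/(45EI) = 183.4/EI
  relative rotation θ_0 = (183.4 + 0)/EI = 183.4/EI
A unit hogging moment at B produces rotation L₁/(3EI) + L₂/(3EI) = 5.2/EI.
Compatibility: M_B·(L₁+L₂)/(3EI) = θ_0, giving M_B = 35.27 kN·m (hogging).

M_B = 35.27 kN·m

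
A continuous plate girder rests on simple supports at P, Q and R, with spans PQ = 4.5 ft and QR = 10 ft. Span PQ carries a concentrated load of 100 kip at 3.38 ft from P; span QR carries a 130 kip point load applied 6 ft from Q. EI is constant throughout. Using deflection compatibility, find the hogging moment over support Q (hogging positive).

Release continuity at Q by inserting a hinge; the redundant is the internal moment M_Q. The primary structure is two simply-supported spans PQ and QR.
Discontinuity in slope at Q on the released structure — sum the simple-span end rotations:
  span PQ: point load 100 at a = 3.38: Pab(L + a)/(6LEI) = 110.5/EI
  span QR: point load 130 at a = 6: Pab(L + b)/(6LEI) = 728/EI
  relative rotation θ_0 = (110.5 + 728)/EI = 838.5/EI
A unit hogging moment at Q produces rotation L₁/(3EI) + L₂/(3EI) = 4.833/EI.
Compatibility: M_Q·(L₁+L₂)/(3EI) = θ_0, giving M_Q = 173.5 kip·ft (hogging).

M_Q = 173.5 kip·ft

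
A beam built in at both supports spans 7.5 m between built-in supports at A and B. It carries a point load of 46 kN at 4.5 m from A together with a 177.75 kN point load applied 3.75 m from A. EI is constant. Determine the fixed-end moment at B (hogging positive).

M_B = 216.3 kN·m

Release both end moments; the primary structure is a simply-supported span AB with redundants M_A and M_B.
On the primary (simply-supported) span, the end slopes from the loading are:
  at A: point load 46 at a = 4.5: Pab(L + b)/(6LEI) = 144.9/EI
  at B: point load 46 at a = 4.5: Pab(L + a)/(6LEI) = 165.6/EI
  at A: point load 177.75 at a = 3.75: Pab(L + b)/(6LEI) = 624.9/EI
  at B: point load 177.75 at a = 3.75: Pab(L + a)/(6LEI) = 624.9/EI
  θ_A0 = 769.8/EI,  θ_B0 = 790.5/EI
Flexibility coefficients: a unit moment at one end gives L/(3EI) there and L/(6EI) at the far end, so f₁₁ = f₂₂ = 2.5/EI and f₁₂ = f₂₁ = 1.25/EI.
Compatibility — zero rotation at each built-in end:
  2.5 M_A + 1.25 M_B = 769.8
  1.25 M_A + 2.5 M_B = 790.5
Solving the pair gives M_A = 199.8 kN·m and M_B = 216.3 kN·m (hogging).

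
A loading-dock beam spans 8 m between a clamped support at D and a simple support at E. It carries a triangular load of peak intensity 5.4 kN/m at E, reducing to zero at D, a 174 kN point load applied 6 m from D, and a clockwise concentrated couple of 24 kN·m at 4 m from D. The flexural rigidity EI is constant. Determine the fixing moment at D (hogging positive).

Choose R_E as the redundant. The primary structure is the cantilever fixed at D.
Primary-structure tip deflection at E by superposition:
  triangular load, peak 5.4 at the free end: 11w₀L⁴/(120EI) = 2028/EI
  point load 174 at a = 6: Pa²(3L − a)/(6EI) = 18792/EI
  clockwise couple 24 at a = 4: M₀a(2L − a)/(2EI) = 576/EI
  δ_0 = 21396/EI
Tip deflection under a unit load at E: L³/(3EI) = 170.7/EI.
Compatibility at E: δ_0 − R_E·δ_{EE} = 0, so R_E = 21396/170.7 = 125.4 kN.
Moment equilibrium about D: M_D = Σ(load moments about D) − R_E·L = 1183 − 125.4×8 = 180.3 kN·m.

M_D = 180.3 kN·m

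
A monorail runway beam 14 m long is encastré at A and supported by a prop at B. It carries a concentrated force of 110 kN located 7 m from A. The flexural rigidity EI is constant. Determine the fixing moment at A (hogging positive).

Choose R_B as the redundant. The primary structure is the cantilever fixed at A.
Free-end deflection of the primary structure under the applied loading (downward +):
  point load 110 at a = 7: Pa²(3L − a)/(6EI) = 31442/EI
Flexibility coefficient — unit upward force at B: δ_{BB} = L³/(3EI) = 914.7/EI.
Compatibility at B: δ_0 − R_B·δ_{BB} = 0, so R_B = 31442/914.7 = 34.38 kN.
Moment equilibrium about A: M_A = Σ(load moments about A) − R_B·L = 770 − 34.38×14 = 288.8 kN·m.

M_A = 288.8 kN·m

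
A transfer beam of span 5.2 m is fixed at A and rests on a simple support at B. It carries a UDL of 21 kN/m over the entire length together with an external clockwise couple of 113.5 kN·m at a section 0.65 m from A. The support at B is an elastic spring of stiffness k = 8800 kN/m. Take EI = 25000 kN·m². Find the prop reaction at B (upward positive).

Take the reaction at B as the redundant and release it; the primary structure is a cantilever fixed at A.
Downward deflection at the released point B due to the loads:
  UDL 21: wL⁴/(8EI) = 1919/EI
  clockwise couple 113.5 at a = 0.65: M₀a(2L − a)/(2EI) = 359.7/EI
  δ_0 = 2279/EI
Tip deflection under a unit load at B: L³/(3EI) = 46.87/EI.
With EI = 25000 kN·m²: δ_0 = 0.091158 m and δ_{BB} = 0.001875 m/kN.
Compatibility — the spring shortens by R_B/k under the reaction it provides: δ_0 − R_B·δ_{BB} = R_B/k. With 1/k = 0.000114 m/kN, R_B = δ_0 / (δ_{BB} + 1/k) = 0.091158 / (0.001875 + 0.000114) = 45.84 kN.

R_B = 45.84 kN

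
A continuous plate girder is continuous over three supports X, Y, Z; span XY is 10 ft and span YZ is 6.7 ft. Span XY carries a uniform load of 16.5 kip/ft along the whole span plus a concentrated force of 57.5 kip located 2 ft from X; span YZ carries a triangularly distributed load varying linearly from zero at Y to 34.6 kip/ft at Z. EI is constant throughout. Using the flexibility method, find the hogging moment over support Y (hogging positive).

Insert a hinge at Y; M_Y is the redundant, and each span becomes simply supported.
Rotations at Y on the released spans (each span's end-slope, ×1/EI):
  span XY: UDL 16.5: wL³/(24EI) = 687.5/EI
  span XY: point load 57.5 at a = 2: Pab(L + a)/(6LEI) = 184/EI
  span YZ: triangular load, peak 34.6: 7w₀L³/(360EI) = 202.3/EI
  relative rotation θ_0 = (871.5 + 202.3)/EI = 1074/EI
A unit hogging moment at Y produces rotation L₁/(3EI) + L₂/(3EI) = 5.567/EI.
Compatibility: M_Y·(L₁+L₂)/(3EI) = θ_0, giving M_Y = 192.9 kip·ft (hogging).

M_Y = 192.9 kip·ft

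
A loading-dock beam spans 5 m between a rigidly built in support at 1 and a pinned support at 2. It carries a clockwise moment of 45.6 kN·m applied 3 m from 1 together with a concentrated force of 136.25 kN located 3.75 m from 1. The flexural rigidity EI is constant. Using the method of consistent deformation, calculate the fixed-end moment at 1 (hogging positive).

M_1 = 67.98 kN·m

Take the reaction at 2 as the redundant and release it; the primary structure is a cantilever fixed at 1.
Deflection at 2 on the released cantilever, summing each load's contribution:
  clockwise couple 45.6 at a = 3: M₀a(2L − a)/(2EI) = 478.8/EI
  point load 136.25 at a = 3.75: Pa²(3L − a)/(6EI) = 3593/EI
  δ_0 = 4071/EI
Flexibility coefficient — unit upward force at 2: δ_{22} = L³/(3EI) = 41.67/EI.
Compatibility at 2: δ_0 − R_2·δ_{22} = 0, so R_2 = 4071/41.67 = 97.71 kN.
Moment equilibrium about 1: M_1 = Σ(load moments about 1) − R_2·L = 556.5 − 97.71×5 = 67.98 kN·m.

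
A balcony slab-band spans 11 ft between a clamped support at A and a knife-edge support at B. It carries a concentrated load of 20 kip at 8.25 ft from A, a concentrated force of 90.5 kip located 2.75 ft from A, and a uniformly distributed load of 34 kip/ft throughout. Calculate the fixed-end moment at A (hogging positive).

M_A = 703.4 kip·ft

Choose R_B as the redundant. The primary structure is the cantilever fixed at A.
Deflection at B on the released cantilever, summing each load's contribution:
  point load 20 at a = 8.25: Pa²(3L − a)/(6EI) = 5615/EI
  point load 90.5 at a = 2.75: Pa²(3L − a)/(6EI) = 3451/EI
  UDL 34: wL⁴/(8EI) = 62224/EI
  δ_0 = 71290/EI
Tip deflection under a unit load at B: L³/(3EI) = 443.7/EI.
Compatibility at B: δ_0 − R_B·δ_{BB} = 0, so R_B = 71290/443.7 = 160.7 kip.
Moment equilibrium about A: M_A = Σ(load moments about A) − R_B·L = 2471 − 160.7×11 = 703.4 kip·ft.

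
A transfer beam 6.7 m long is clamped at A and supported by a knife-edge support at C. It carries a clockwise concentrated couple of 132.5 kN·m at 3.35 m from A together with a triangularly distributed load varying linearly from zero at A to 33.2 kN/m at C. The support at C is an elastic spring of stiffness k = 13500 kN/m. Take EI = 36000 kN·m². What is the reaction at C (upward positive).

R_C = 81.26 kN

Release the roller at C. Primary structure: cantilever fixed at A.
Free-end deflection of the primary structure under the applied loading (downward +):
  clockwise couple 132.5 at a = 3.35: M₀a(2L − a)/(2EI) = 2230/EI
  triangular load, peak 33.2 at the free end: 11w₀L⁴/(120EI) = 6133/EI
  δ_0 = 8363/EI
Tip deflection under a unit load at C: L³/(3EI) = 100.3/EI.
With EI = 36000 kN·m²: δ_0 = 0.23231 m and δ_{CC} = 0.002785 m/kN.
Compatibility — the spring shortens by R_C/k under the reaction it provides: δ_0 − R_C·δ_{CC} = R_C/k. With 1/k = 0.000074 m/kN, R_C = δ_0 / (δ_{CC} + 1/k) = 0.23231 / (0.002785 + 0.000074) = 81.26 kN.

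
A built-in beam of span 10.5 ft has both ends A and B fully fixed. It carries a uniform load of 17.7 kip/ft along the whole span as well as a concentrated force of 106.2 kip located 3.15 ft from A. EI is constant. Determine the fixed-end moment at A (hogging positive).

Take the two fixed-end moments M_A, M_B as redundants; the released structure is the simple span AB.
Simple-span end rotations at A and B under the given loads:
  at A: UDL 17.7: wL³/(24EI) = 853.7/EI
  at B: UDL 17.7: wL³/(24EI) = 853.7/EI
  at A: point load 106.2 at a = 3.15: Pab(L + b)/(6LEI) = 696.7/EI
  at B: point load 106.2 at a = 3.15: Pab(L + a)/(6LEI) = 532.7/EI
  θ_A0 = 1550/EI,  θ_B0 = 1386/EI
Flexibility coefficients: a unit moment at one end gives L/(3EI) there and L/(6EI) at the far end, so f₁₁ = f₂₂ = 3.5/EI and f₁₂ = f₂₁ = 1.75/EI.
Compatibility — zero rotation at each built-in end:
  3.5 M_A + 1.75 M_B = 1550
  1.75 M_A + 3.5 M_B = 1386
Solving the pair gives M_A = 326.5 kip·ft and M_B = 232.9 kip·ft (hogging).

M_A = 326.5 kip·ft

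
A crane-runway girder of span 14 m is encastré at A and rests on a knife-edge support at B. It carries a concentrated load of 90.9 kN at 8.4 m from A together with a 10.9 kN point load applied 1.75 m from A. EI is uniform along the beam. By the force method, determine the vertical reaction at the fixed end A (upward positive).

Choose R_B as the redundant. The primary structure is the cantilever fixed at A.
Deflection at B on the released cantilever, summing each load's contribution:
  point load 90.9 at a = 8.4: Pa²(3L − a)/(6EI) = 35918/EI
  point load 10.9 at a = 1.75: Pa²(3L − a)/(6EI) = 223.9/EI
  δ_0 = 36142/EI
Tip deflection under a unit load at B: L³/(3EI) = 914.7/EI.
Compatibility at B: δ_0 − R_B·δ_{BB} = 0, so R_B = 36142/914.7 = 39.51 kN.
Vertical equilibrium: R_A = ΣP − R_B = 101.8 − 39.51 = 62.29 kN.

R_A = 62.29 kN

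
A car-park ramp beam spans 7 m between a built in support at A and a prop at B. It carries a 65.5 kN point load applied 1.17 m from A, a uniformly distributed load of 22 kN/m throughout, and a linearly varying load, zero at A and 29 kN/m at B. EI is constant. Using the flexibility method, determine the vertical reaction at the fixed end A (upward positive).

Choose R_B as the redundant. The primary structure is the cantilever fixed at A.
Deflection at B on the released cantilever, summing each load's contribution:
  point load 65.5 at a = 1.17: Pa²(3L − a)/(6EI) = 296.3/EI
  UDL 22: wL⁴/(8EI) = 6603/EI
  triangular load, peak 29 at the free end: 11w₀L⁴/(120EI) = 6383/EI
  δ_0 = 13282/EI
Flexibility coefficient — unit upward force at B: δ_{BB} = L³/(3EI) = 114.3/EI.
The prop prevents deflection at B: R_B = δ_0/δ_{BB} = 13282/114.3 = 116.2 kN.
Vertical equilibrium: R_A = ΣP − R_B = 321 − 116.2 = 204.8 kN.

R_A = 204.8 kN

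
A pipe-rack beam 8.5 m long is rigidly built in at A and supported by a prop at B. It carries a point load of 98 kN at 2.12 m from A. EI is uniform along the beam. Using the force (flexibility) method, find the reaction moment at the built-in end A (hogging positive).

M_A = 136.5 kN·m

Release the roller at B. Primary structure: cantilever fixed at A.
Primary-structure tip deflection at B by superposition:
  point load 98 at a = 2.12: Pa²(3L − a)/(6EI) = 1716/EI
Tip deflection under a unit load at B: L³/(3EI) = 204.7/EI.
The prop prevents deflection at B: R_B = δ_0/δ_{BB} = 1716/204.7 = 8.384 kN.
Moment equilibrium about A: M_A = Σ(load moments about A) − R_B·L = 207.8 − 8.384×8.5 = 136.5 kN·m.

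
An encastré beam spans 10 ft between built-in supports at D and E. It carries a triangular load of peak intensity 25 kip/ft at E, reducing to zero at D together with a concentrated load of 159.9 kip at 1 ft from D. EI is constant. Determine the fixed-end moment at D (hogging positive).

M_D = 212.9 kip·ft

Take the two fixed-end moments M_D, M_E as redundants; the released structure is the simple span DE.
End rotations of the released simple span under the applied load (×1/EI):
  at D: triangular load, peak 25: 7w₀L³/(360EI) = 486.1/EI
  at E: triangular load, peak 25: w₀L³/(45EI) = 555.6/EI
  at D: point load 159.9 at a = 1: Pab(L + b)/(6LEI) = 455.7/EI
  at E: point load 159.9 at a = 1: Pab(L + a)/(6LEI) = 263.8/EI
  θ_D0 = 941.8/EI,  θ_E0 = 819.4/EI
Flexibility coefficients: a unit moment at one end gives L/(3EI) there and L/(6EI) at the far end, so f₁₁ = f₂₂ = 3.333/EI and f₁₂ = f₂₁ = 1.667/EI.
Compatibility — zero rotation at each built-in end:
  3.333 M_D + 1.667 M_E = 941.8
  1.667 M_D + 3.333 M_E = 819.4
Solving the pair gives M_D = 212.9 kip·ft and M_E = 139.4 kip·ft (hogging).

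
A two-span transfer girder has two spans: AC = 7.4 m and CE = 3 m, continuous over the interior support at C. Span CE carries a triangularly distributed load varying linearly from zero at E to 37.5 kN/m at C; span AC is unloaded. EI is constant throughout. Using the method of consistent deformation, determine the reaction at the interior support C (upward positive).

Release continuity at C by inserting a hinge; the redundant is the internal moment M_C. The primary structure is two simply-supported spans AC and CE.
Discontinuity in slope at C on the released structure — sum the simple-span end rotations:
  span CE: triangular load, peak 37.5: w₀L³/(45EI) = 22.5/EI
  relative rotation θ_0 = (0 + 22.5)/EI = 22.5/EI
A unit hogging moment at C produces rotation L₁/(3EI) + L₂/(3EI) = 3.467/EI.
Slope continuity at C: θ_0 = M_C·3.467/EI, so M_C = 22.5/3.467 = 6.49 kN·m (hogging).
Span AC, ΣM about A with M_C applied at C: R_C^{AC}·7.4 = 0 + 6.49, so R_C^{AC} = 0.8771 kN and R_A = 0 − 0.8771 = -0.8771 kN.
Span CE, ΣM about E: R_C^{CE}·3 = 112.5 + 6.49, so R_C^{CE} = 39.66 kN and R_E = 56.25 − 39.66 = 16.59 kN.
R_C = 0.8771 + 39.66 = 40.54 kN.

R_C = 40.54 kN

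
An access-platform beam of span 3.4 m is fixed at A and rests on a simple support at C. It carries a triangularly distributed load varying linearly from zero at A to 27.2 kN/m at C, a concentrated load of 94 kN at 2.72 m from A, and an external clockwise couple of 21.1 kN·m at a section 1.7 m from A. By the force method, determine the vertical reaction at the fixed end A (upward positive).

Remove the prop at C; the released (primary) structure is a cantilever built in at A.
Downward deflection at the released point C due to the loads:
  triangular load, peak 27.2 at the free end: 11w₀L⁴/(120EI) = 333.2/EI
  point load 94 at a = 2.72: Pa²(3L − a)/(6EI) = 867/EI
  clockwise couple 21.1 at a = 1.7: M₀a(2L − a)/(2EI) = 91.47/EI
  δ_0 = 1292/EI
Tip deflection under a unit load at C: L³/(3EI) = 13.1/EI.
The prop prevents deflection at C: R_C = δ_0/δ_{CC} = 1292/13.1 = 98.59 kN.
Vertical equilibrium: R_A = ΣP − R_C = 140.2 − 98.59 = 41.65 kN.

R_A = 41.65 kN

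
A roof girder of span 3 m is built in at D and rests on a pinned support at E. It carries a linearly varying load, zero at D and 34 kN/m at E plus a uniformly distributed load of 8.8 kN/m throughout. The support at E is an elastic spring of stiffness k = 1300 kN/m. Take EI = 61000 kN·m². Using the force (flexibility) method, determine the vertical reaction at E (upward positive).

R_E = 6.107 kN

Take the reaction at E as the redundant and release it; the primary structure is a cantilever fixed at D.
Free-end deflection of the primary structure under the applied loading (downward +):
  triangular load, peak 34 at the free end: 11w₀L⁴/(120EI) = 252.4/EI
  UDL 8.8: wL⁴/(8EI) = 89.1/EI
  δ_0 = 341.6/EI
Flexibility coefficient — unit upward force at E: δ_{EE} = L³/(3EI) = 9/EI.
With EI = 61000 kN·m²: δ_0 = 0.005599 m and δ_{EE} = 0.000148 m/kN.
Compatibility — the spring shortens by R_E/k under the reaction it provides: δ_0 − R_E·δ_{EE} = R_E/k. With 1/k = 0.000769 m/kN, R_E = δ_0 / (δ_{EE} + 1/k) = 0.005599 / (0.000148 + 0.000769) = 6.107 kN.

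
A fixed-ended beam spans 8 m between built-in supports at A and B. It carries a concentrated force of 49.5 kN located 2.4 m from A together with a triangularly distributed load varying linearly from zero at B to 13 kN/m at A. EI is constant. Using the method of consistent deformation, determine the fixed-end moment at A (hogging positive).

Take the two fixed-end moments M_A, M_B as redundants; the released structure is the simple span AB.
End rotations of the released simple span under the applied load (×1/EI):
  at A: point load 49.5 at a = 2.4: Pab(L + b)/(6LEI) = 188.5/EI
  at B: point load 49.5 at a = 2.4: Pab(L + a)/(6LEI) = 144.1/EI
  at A: triangular load, peak 13: w₀L³/(45EI) = 147.9/EI
  at B: triangular load, peak 13: 7w₀L³/(360EI) = 129.4/EI
  θ_A0 = 336.4/EI,  θ_B0 = 273.6/EI
Flexibility coefficients: a unit moment at one end gives L/(3EI) there and L/(6EI) at the far end, so f₁₁ = f₂₂ = 2.667/EI and f₁₂ = f₂₁ = 1.333/EI.
Compatibility — zero rotation at each built-in end:
  2.667 M_A + 1.333 M_B = 336.4
  1.333 M_A + 2.667 M_B = 273.6
Solving the pair gives M_A = 99.81 kN·m and M_B = 52.68 kN·m (hogging).

M_A = 99.81 kN·m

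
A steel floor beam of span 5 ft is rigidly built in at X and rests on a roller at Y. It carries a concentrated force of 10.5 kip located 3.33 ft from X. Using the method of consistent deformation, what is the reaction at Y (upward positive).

Remove the prop at Y; the released (primary) structure is a cantilever built in at X.
Free-end deflection of the primary structure under the applied loading (downward +):
  point load 10.5 at a = 3.33: Pa²(3L − a)/(6EI) = 226.5/EI
Tip deflection under a unit load at Y: L³/(3EI) = 41.67/EI.
The prop prevents deflection at Y: R_Y = δ_0/δ_{YY} = 226.5/41.67 = 5.435 kip.

R_Y = 5.435 kip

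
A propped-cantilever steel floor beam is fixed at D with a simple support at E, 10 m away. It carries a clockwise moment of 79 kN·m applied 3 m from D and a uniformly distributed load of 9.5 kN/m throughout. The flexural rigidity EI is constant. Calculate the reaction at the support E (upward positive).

R_E = 41.67 kN

Take the reaction at E as the redundant and release it; the primary structure is a cantilever fixed at D.
Free-end deflection of the primary structure under the applied loading (downward +):
  clockwise couple 79 at a = 3: M₀a(2L − a)/(2EI) = 2014/EI
  UDL 9.5: wL⁴/(8EI) = 11875/EI
  δ_0 = 13890/EI
Tip deflection under a unit load at E: L³/(3EI) = 333.3/EI.
Compatibility at E: δ_0 − R_E·δ_{EE} = 0, so R_E = 13890/333.3 = 41.67 kN.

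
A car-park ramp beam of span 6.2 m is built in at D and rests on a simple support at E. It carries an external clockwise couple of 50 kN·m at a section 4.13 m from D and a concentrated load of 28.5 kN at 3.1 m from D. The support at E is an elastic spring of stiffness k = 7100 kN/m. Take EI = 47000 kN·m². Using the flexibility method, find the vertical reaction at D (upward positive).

Take the reaction at E as the redundant and release it; the primary structure is a cantilever fixed at D.
Primary-structure tip deflection at E by superposition:
  clockwise couple 50 at a = 4.13: M₀a(2L − a)/(2EI) = 853.9/EI
  point load 28.5 at a = 3.1: Pa²(3L − a)/(6EI) = 707.5/EI
  δ_0 = 1561/EI
Tip deflection under a unit load at E: L³/(3EI) = 79.44/EI.
With EI = 47000 kN·m²: δ_0 = 0.033222 m and δ_{EE} = 0.00169 m/kN.
Compatibility — the spring shortens by R_E/k under the reaction it provides: δ_0 − R_E·δ_{EE} = R_E/k. With 1/k = 0.000141 m/kN, R_E = δ_0 / (δ_{EE} + 1/k) = 0.033222 / (0.00169 + 0.000141) = 18.14 kN.
Vertical equilibrium: R_D = ΣP − R_E = 28.5 − 18.14 = 10.36 kN.

R_D = 10.36 kN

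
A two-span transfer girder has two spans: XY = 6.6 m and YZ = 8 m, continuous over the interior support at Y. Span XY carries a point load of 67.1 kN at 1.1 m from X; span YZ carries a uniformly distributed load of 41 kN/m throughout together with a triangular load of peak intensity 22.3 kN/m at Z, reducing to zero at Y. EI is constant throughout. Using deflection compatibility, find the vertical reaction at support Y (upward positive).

Insert a hinge at Y; M_Y is the redundant, and each span becomes simply supported.
Rotations at Y on the released spans (each span's end-slope, ×1/EI):
  span XY: point load 67.1 at a = 1.1: Pab(L + a)/(6LEI) = 78.94/EI
  span YZ: UDL 41: wL³/(24EI) = 874.7/EI
  span YZ: triangular load, peak 22.3: 7w₀L³/(360EI) = 222/EI
  relative rotation θ_0 = (78.94 + 1097)/EI = 1176/EI
A unit hogging moment at Y produces rotation L₁/(3EI) + L₂/(3EI) = 4.867/EI.
Slope continuity at Y: θ_0 = M_Y·4.867/EI, so M_Y = 1176/4.867 = 241.6 kN·m (hogging).
Span XY, ΣM about X with M_Y applied at Y: R_Y^{XY}·6.6 = 73.81 + 241.6, so R_Y^{XY} = 47.78 kN and R_X = 67.1 − 47.78 = 19.32 kN.
Span YZ, ΣM about Z: R_Y^{YZ}·8 = 1550 + 241.6, so R_Y^{YZ} = 223.9 kN and R_Z = 417.2 − 223.9 = 193.3 kN.
R_Y = 47.78 + 223.9 = 271.7 kN.

R_Y = 271.7 kN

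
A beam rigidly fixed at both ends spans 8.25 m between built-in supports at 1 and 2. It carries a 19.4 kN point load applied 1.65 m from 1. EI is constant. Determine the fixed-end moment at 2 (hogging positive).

M_2 = 5.122 kN·m

Release both end moments; the primary structure is a simply-supported span 12 with redundants M_1 and M_2.
On the primary (simply-supported) span, the end slopes from the loading are:
  at 1: point load 19.4 at a = 1.65: Pab(L + b)/(6LEI) = 63.38/EI
  at 2: point load 19.4 at a = 1.65: Pab(L + a)/(6LEI) = 42.25/EI
  θ_10 = 63.38/EI,  θ_20 = 42.25/EI
Flexibility coefficients: a unit moment at one end gives L/(3EI) there and L/(6EI) at the far end, so f₁₁ = f₂₂ = 2.75/EI and f₁₂ = f₂₁ = 1.375/EI.
Compatibility — zero rotation at each built-in end:
  2.75 M_1 + 1.375 M_2 = 63.38
  1.375 M_1 + 2.75 M_2 = 42.25
Solving the pair gives M_1 = 20.49 kN·m and M_2 = 5.122 kN·m (hogging).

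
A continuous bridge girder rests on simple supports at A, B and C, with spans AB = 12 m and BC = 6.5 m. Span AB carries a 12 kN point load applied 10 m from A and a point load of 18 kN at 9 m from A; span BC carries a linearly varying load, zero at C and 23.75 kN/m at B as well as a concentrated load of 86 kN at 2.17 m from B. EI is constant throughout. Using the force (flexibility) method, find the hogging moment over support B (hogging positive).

M_B = 94.77 kN·m

Insert a hinge at B; M_B is the redundant, and each span becomes simply supported.
End slopes at the hinge B, treating each span as simply supported:
  span AB: point load 12 at a = 10: Pab(L + a)/(6LEI) = 73.33/EI
  span AB: point load 18 at a = 9: Pab(L + a)/(6LEI) = 141.8/EI
  span BC: triangular load, peak 23.75: w₀L³/(45EI) = 144.9/EI
  span BC: point load 86 at a = 2.17: Pab(L + b)/(6LEI) = 224.4/EI
  relative rotation θ_0 = (215.1 + 369.3)/EI = 584.4/EI
A unit hogging moment at B produces rotation L₁/(3EI) + L₂/(3EI) = 6.167/EI.
Compatibility: M_B·(L₁+L₂)/(3EI) = θ_0, giving M_B = 94.77 kN·m (hogging).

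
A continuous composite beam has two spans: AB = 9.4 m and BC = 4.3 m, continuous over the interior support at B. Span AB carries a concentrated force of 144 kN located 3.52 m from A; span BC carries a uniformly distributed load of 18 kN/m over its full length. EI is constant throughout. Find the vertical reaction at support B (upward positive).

Insert a hinge at B; M_B is the redundant, and each span becomes simply supported.
Discontinuity in slope at B on the released structure — sum the simple-span end rotations:
  span AB: point load 144 at a = 3.52: Pab(L + a)/(6LEI) = 682.8/EI
  span BC: UDL 18: wL³/(24EI) = 59.63/EI
  relative rotation θ_0 = (682.8 + 59.63)/EI = 742.4/EI
A unit hogging moment at B produces rotation L₁/(3EI) + L₂/(3EI) = 4.567/EI.
Compatibility: M_B·(L₁+L₂)/(3EI) = θ_0, giving M_B = 162.6 kN·m (hogging).
Span AB, ΣM about A with M_B applied at B: R_B^{AB}·9.4 = 506.9 + 162.6, so R_B^{AB} = 71.22 kN and R_A = 144 − 71.22 = 72.78 kN.
Span BC, ΣM about C: R_B^{BC}·4.3 = 166.4 + 162.6, so R_B^{BC} = 76.51 kN and R_C = 77.4 − 76.51 = 0.8938 kN.
R_B = 71.22 + 76.51 = 147.7 kN.

R_B = 147.7 kN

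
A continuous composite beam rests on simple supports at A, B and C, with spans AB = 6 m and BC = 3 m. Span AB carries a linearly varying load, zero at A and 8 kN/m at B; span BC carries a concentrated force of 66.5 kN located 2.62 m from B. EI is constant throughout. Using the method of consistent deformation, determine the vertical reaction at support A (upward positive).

R_A = 5.176 kN

Release continuity at B by inserting a hinge; the redundant is the internal moment M_B. The primary structure is two simply-supported spans AB and BC.
End slopes at the hinge B, treating each span as simply supported:
  span AB: triangular load, peak 8: w₀L³/(45EI) = 38.4/EI
  span BC: point load 66.5 at a = 2.62: Pab(L + b)/(6LEI) = 12.43/EI
  relative rotation θ_0 = (38.4 + 12.43)/EI = 50.83/EI
A unit hogging moment at B produces rotation L₁/(3EI) + L₂/(3EI) = 3/EI.
Compatibility: M_B·(L₁+L₂)/(3EI) = θ_0, giving M_B = 16.94 kN·m (hogging).
Span AB, ΣM about A with M_B applied at B: R_B^{AB}·6 = 96 + 16.94, so R_B^{AB} = 18.82 kN and R_A = 24 − 18.82 = 5.176 kN.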